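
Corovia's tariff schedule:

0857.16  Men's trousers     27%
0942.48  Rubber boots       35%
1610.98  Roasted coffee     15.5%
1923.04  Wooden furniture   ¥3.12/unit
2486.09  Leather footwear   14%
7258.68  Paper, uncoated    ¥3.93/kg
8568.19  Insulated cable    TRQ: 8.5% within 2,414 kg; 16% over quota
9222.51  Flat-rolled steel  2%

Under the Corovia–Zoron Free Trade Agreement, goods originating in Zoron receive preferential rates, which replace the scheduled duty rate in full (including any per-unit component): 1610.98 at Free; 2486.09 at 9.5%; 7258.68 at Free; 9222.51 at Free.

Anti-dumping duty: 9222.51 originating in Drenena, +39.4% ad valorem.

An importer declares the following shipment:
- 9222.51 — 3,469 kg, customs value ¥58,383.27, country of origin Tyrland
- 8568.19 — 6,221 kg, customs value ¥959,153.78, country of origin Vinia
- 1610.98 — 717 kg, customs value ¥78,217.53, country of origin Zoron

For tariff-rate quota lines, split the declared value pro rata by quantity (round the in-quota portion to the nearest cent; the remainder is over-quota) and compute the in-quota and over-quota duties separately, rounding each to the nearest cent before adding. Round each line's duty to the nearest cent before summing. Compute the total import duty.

¥126,717.98

Line 1 (9222.51, Tyrland, 3,469 kg, ¥58,383.27):
Base rate for 9222.51 is 2%.
9222.51 has an FTA preferential rate, but origin Tyrland is not Zoron; base rate stands.
The additional-duty order on 9222.51 targets Drenena, not Tyrland; it does not apply.
Duty = ¥58,383.27 × 2% = ¥1,167.67.
Line 2 (8568.19, Vinia, 6,221 kg, ¥959,153.78):
Code 8568.19 is under a tariff-rate quota (threshold 2,414 kg). In-quota: 2,414 kg at 8.5%; over-quota: 3,807 kg at 16%.
Pro-rata value split: in-quota = ¥959,153.78 × 2,414/6,221 = ¥372,190.52; over-quota = ¥959,153.78 − ¥372,190.52 = ¥586,963.26.
In-quota duty = ¥372,190.52 × 8.5% = ¥31,636.19. Over-quota duty = ¥586,963.26 × 16% = ¥93,914.12.
Line duty = ¥31,636.19 + ¥93,914.12 = ¥125,550.31.
Line 3 (1610.98, Zoron, 717 kg, ¥78,217.53):
Base rate for 1610.98 is 15.5%.
Origin Zoron qualifies under the Corovia–Zoron agreement and 1610.98 is covered: preferential rate Free applies instead.
Duty = ¥78,217.53 × 0% = ¥0.00.
Total = ¥1,167.67 + ¥125,550.31 + ¥0.00 = ¥126,717.98.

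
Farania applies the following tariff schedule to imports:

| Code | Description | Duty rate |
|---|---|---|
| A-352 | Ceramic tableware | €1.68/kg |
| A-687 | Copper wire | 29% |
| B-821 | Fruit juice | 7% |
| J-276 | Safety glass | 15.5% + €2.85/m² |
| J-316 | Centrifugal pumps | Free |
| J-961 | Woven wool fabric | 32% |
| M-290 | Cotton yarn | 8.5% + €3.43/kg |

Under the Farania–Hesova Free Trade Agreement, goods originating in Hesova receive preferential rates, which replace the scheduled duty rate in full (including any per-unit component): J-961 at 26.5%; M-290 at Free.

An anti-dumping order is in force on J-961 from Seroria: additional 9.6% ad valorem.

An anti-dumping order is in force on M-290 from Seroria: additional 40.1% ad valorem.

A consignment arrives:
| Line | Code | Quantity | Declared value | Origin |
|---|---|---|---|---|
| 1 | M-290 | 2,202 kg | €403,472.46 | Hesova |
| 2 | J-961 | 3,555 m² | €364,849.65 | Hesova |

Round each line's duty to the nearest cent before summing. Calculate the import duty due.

Line 1 (M-290, Hesova, 2,202 kg, €403,472.46):
Base rate for M-290 is 8.5% + €3.43/kg.
Origin Hesova qualifies under the Farania–Hesova agreement and M-290 is covered: preferential rate Free applies instead.
The additional-duty order on M-290 targets Seroria, not Hesova; it does not apply.
Duty = €403,472.46 × 0% = €0.00.
Line 2 (J-961, Hesova, 3,555 m², €364,849.65):
Base rate for J-961 is 32%.
Origin Hesova qualifies under the Farania–Hesova agreement and J-961 is covered: preferential rate 26.5% applies instead.
The additional-duty order on J-961 targets Seroria, not Hesova; it does not apply.
Duty = €364,849.65 × 26.5% = €96,685.16.
Total = €0.00 + €96,685.16 = €96,685.16.

€96,685.16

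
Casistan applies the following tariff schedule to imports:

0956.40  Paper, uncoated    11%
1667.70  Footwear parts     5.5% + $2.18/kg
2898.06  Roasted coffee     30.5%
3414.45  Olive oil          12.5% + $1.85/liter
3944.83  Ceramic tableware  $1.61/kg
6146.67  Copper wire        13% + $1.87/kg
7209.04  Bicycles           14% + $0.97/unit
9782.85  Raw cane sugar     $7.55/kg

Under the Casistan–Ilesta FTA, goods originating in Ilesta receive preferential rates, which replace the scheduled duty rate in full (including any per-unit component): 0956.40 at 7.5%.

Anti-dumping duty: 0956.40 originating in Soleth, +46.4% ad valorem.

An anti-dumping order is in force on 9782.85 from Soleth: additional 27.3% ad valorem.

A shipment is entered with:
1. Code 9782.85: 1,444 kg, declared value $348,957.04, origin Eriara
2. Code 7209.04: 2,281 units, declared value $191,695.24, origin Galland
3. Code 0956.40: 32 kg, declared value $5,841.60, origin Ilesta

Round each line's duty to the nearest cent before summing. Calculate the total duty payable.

$40,390.22

Line 1 (9782.85, Eriara, 1,444 kg, $348,957.04):
Base rate for 9782.85 is $7.55/kg.
The additional-duty order on 9782.85 targets Soleth, not Eriara; it does not apply.
Duty = 1,444 × $7.55 = $10,902.20.
Line 2 (7209.04, Galland, 2,281 units, $191,695.24):
Base rate for 7209.04 is 14% + $0.97/unit.
Duty = $191,695.24 × 14% + 2,281 × $0.97 = $29,049.90.
Line 3 (0956.40, Ilesta, 32 kg, $5,841.60):
Base rate for 0956.40 is 11%.
Origin Ilesta qualifies under the Casistan–Ilesta agreement and 0956.40 is covered: preferential rate 7.5% applies instead.
The additional-duty order on 0956.40 targets Soleth, not Ilesta; it does not apply.
Duty = $5,841.60 × 7.5% = $438.12.
Total = $10,902.20 + $29,049.90 + $438.12 = $40,390.22.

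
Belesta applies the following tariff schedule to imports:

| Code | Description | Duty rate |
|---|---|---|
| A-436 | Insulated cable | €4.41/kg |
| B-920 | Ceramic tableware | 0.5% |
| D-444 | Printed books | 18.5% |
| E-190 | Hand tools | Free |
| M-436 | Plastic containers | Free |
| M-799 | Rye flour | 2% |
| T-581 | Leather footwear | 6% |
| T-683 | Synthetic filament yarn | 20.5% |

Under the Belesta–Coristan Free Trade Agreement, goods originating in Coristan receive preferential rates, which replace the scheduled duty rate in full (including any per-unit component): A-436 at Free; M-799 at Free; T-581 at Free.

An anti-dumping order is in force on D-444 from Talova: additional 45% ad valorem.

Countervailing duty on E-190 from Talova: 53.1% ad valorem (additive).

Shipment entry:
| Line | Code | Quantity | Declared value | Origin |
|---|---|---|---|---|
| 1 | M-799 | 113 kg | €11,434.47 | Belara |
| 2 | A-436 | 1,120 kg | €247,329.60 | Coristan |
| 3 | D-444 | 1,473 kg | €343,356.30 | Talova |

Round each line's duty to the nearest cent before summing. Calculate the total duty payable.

Line 1 (M-799, Belara, 113 kg, €11,434.47):
Base rate for M-799 is 2%.
M-799 has an FTA preferential rate, but origin Belara is not Coristan; base rate stands.
Duty = €11,434.47 × 2% = €228.69.
Line 2 (A-436, Coristan, 1,120 kg, €247,329.60):
Base rate for A-436 is €4.41/kg.
Origin Coristan qualifies under the Belesta–Coristan agreement and A-436 is covered: preferential rate Free applies instead.
Duty = €247,329.60 × 0% = €0.00.
Line 3 (D-444, Talova, 1,473 kg, €343,356.30):
Base rate for D-444 is 18.5%.
Additional duty on D-444 from Talova: +45%. Applied ad valorem rate: 18.5% + 45% = 63.5%.
Duty = €343,356.30 × 63.5% = €218,031.25.
Total = €228.69 + €0.00 + €218,031.25 = €218,259.94.

€218,259.94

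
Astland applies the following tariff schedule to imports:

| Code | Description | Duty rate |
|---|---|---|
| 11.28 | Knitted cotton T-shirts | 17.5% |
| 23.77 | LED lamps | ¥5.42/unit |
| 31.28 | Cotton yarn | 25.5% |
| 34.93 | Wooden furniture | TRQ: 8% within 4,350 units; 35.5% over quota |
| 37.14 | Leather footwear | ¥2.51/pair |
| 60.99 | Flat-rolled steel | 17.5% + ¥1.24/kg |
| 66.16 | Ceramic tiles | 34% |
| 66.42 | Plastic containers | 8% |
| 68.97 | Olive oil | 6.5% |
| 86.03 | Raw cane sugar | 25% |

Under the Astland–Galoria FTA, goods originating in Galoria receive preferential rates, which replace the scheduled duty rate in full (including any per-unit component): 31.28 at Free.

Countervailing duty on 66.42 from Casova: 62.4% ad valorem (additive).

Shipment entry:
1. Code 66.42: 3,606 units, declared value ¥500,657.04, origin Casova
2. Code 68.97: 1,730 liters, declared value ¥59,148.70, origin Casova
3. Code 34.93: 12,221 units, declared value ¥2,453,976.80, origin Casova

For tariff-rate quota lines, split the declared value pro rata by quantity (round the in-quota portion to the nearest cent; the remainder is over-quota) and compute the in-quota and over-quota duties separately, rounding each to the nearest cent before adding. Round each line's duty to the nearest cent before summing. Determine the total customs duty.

¥987,261.99

Line 1 (66.42, Casova, 3,606 units, ¥500,657.04):
Base rate for 66.42 is 8%.
Additional duty on 66.42 from Casova: +62.4%. Applied ad valorem rate: 8% + 62.4% = 70.4%.
Duty = ¥500,657.04 × 70.4% = ¥352,462.56.
Line 2 (68.97, Casova, 1,730 liters, ¥59,148.70):
Base rate for 68.97 is 6.5%.
Duty = ¥59,148.70 × 6.5% = ¥3,844.67.
Line 3 (34.93, Casova, 12,221 units, ¥2,453,976.80):
Code 34.93 is under a tariff-rate quota (threshold 4,350 units). In-quota: 4,350 units at 8%; over-quota: 7,871 units at 35.5%.
Pro-rata value split: in-quota = ¥2,453,976.80 × 4,350/12,221 = ¥873,480.00; over-quota = ¥2,453,976.80 − ¥873,480.00 = ¥1,580,496.80.
In-quota duty = ¥873,480.00 × 8% = ¥69,878.40. Over-quota duty = ¥1,580,496.80 × 35.5% = ¥561,076.36.
Line duty = ¥69,878.40 + ¥561,076.36 = ¥630,954.76.
Total = ¥352,462.56 + ¥3,844.67 + ¥630,954.76 = ¥987,261.99.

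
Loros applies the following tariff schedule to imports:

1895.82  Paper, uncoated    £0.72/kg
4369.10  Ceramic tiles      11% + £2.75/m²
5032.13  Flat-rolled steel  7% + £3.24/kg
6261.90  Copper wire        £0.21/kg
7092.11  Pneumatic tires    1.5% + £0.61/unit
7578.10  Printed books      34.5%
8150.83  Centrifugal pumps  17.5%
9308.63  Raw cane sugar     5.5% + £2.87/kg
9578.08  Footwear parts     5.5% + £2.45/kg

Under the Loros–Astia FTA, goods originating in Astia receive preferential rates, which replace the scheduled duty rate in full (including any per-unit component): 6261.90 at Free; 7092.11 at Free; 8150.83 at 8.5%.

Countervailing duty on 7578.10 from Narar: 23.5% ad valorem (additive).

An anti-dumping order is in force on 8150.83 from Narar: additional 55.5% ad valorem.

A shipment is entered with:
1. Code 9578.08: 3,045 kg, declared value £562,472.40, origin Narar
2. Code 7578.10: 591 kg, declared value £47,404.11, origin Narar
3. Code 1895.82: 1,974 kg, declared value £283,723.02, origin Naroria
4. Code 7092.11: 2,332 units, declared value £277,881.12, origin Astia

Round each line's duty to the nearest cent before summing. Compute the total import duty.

Line 1 (9578.08, Narar, 3,045 kg, £562,472.40):
Base rate for 9578.08 is 5.5% + £2.45/kg.
Duty = £562,472.40 × 5.5% + 3,045 × £2.45 = £38,396.23.
Line 2 (7578.10, Narar, 591 kg, £47,404.11):
Base rate for 7578.10 is 34.5%.
Additional duty on 7578.10 from Narar: +23.5%. Applied ad valorem rate: 34.5% + 23.5% = 58%.
Duty = £47,404.11 × 58% = £27,494.38.
Line 3 (1895.82, Naroria, 1,974 kg, £283,723.02):
Base rate for 1895.82 is £0.72/kg.
Duty = 1,974 × £0.72 = £1,421.28.
Line 4 (7092.11, Astia, 2,332 units, £277,881.12):
Base rate for 7092.11 is 1.5% + £0.61/unit.
Origin Astia qualifies under the Loros–Astia agreement and 7092.11 is covered: preferential rate Free applies instead.
Duty = £277,881.12 × 0% = £0.00.
Total = £38,396.23 + £27,494.38 + £1,421.28 + £0.00 = £67,311.89.

£67,311.89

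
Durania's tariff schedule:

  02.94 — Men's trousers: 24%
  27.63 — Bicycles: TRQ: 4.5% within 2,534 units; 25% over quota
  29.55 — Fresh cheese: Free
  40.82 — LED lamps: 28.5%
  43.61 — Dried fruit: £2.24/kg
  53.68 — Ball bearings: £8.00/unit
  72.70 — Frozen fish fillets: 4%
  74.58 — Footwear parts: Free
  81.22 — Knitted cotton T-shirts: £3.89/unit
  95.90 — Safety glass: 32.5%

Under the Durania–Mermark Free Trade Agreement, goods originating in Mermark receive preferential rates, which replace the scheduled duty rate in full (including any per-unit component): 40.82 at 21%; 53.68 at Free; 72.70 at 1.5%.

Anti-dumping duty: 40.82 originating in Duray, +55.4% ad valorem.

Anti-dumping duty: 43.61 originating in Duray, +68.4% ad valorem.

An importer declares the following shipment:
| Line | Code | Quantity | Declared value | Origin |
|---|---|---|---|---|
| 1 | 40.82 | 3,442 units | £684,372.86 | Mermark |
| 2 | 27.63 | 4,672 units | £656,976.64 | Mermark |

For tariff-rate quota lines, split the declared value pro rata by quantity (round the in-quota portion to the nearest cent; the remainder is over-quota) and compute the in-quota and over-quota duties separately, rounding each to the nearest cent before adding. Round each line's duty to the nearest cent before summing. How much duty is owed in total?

Line 1 (40.82, Mermark, 3,442 units, £684,372.86):
Base rate for 40.82 is 28.5%.
Origin Mermark qualifies under the Durania–Mermark agreement and 40.82 is covered: preferential rate 21% applies instead.
The additional-duty order on 40.82 targets Duray, not Mermark; it does not apply.
Duty = £684,372.86 × 21% = £143,718.30.
Line 2 (27.63, Mermark, 4,672 units, £656,976.64):
Code 27.63 is under a tariff-rate quota (threshold 2,534 units). In-quota: 2,534 units at 4.5%; over-quota: 2,138 units at 25%.
Pro-rata value split: in-quota = £656,976.64 × 2,534/4,672 = £356,331.08; over-quota = £656,976.64 − £356,331.08 = £300,645.56.
In-quota duty = £356,331.08 × 4.5% = £16,034.90. Over-quota duty = £300,645.56 × 25% = £75,161.39.
Line duty = £16,034.90 + £75,161.39 = £91,196.29.
Total = £143,718.30 + £91,196.29 = £234,914.59.

£234,914.59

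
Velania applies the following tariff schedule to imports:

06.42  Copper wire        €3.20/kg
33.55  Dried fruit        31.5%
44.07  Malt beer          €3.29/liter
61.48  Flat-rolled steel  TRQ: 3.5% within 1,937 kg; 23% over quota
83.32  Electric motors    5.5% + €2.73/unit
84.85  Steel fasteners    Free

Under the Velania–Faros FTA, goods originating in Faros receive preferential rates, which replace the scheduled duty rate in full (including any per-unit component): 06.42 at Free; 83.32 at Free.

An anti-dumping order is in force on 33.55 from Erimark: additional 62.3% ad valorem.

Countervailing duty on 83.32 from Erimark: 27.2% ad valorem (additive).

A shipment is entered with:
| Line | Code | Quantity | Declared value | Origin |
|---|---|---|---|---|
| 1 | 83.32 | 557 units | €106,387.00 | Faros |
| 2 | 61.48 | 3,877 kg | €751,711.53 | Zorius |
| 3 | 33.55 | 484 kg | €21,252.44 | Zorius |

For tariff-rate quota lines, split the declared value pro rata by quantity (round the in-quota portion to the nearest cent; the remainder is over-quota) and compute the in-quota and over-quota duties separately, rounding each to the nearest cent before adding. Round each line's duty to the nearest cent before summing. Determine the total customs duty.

Line 1 (83.32, Faros, 557 units, €106,387.00):
Base rate for 83.32 is 5.5% + €2.73/unit.
Origin Faros qualifies under the Velania–Faros agreement and 83.32 is covered: preferential rate Free applies instead.
The additional-duty order on 83.32 targets Erimark, not Faros; it does not apply.
Duty = €106,387.00 × 0% = €0.00.
Line 2 (61.48, Zorius, 3,877 kg, €751,711.53):
Code 61.48 is under a tariff-rate quota (threshold 1,937 kg). In-quota: 1,937 kg at 3.5%; over-quota: 1,940 kg at 23%.
Pro-rata value split: in-quota = €751,711.53 × 1,937/3,877 = €375,564.93; over-quota = €751,711.53 − €375,564.93 = €376,146.60.
In-quota duty = €375,564.93 × 3.5% = €13,144.77. Over-quota duty = €376,146.60 × 23% = €86,513.72.
Line duty = €13,144.77 + €86,513.72 = €99,658.49.
Line 3 (33.55, Zorius, 484 kg, €21,252.44):
Base rate for 33.55 is 31.5%.
The additional-duty order on 33.55 targets Erimark, not Zorius; it does not apply.
Duty = €21,252.44 × 31.5% = €6,694.52.
Total = €0.00 + €99,658.49 + €6,694.52 = €106,353.01.

€106,353.01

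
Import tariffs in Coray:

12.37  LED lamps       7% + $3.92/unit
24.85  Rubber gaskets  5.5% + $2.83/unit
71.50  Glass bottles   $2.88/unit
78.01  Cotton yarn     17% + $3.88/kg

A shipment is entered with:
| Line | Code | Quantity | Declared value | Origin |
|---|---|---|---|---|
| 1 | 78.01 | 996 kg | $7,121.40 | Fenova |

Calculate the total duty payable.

$5,075.12

Line 1 (78.01, Fenova, 996 kg, $7,121.40):
Base rate for 78.01 is 17% + $3.88/kg.
Duty = $7,121.40 × 17% + 996 × $3.88 = $5,075.12.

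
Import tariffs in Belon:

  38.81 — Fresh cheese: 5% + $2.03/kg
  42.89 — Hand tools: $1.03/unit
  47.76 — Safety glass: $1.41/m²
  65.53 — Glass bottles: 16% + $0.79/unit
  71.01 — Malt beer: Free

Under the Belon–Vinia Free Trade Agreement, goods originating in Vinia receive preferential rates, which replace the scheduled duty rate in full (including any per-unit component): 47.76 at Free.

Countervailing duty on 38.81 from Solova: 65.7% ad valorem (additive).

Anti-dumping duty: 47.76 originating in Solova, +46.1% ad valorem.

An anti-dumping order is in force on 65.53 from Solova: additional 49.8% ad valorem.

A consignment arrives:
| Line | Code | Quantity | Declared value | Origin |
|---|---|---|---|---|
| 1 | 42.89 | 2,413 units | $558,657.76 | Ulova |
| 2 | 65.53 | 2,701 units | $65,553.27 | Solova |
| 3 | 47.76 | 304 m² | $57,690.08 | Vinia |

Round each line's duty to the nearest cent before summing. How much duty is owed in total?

$47,753.23

Line 1 (42.89, Ulova, 2,413 units, $558,657.76):
Base rate for 42.89 is $1.03/unit.
Duty = 2,413 × $1.03 = $2,485.39.
Line 2 (65.53, Solova, 2,701 units, $65,553.27):
Base rate for 65.53 is 16% + $0.79/unit.
Additional duty on 65.53 from Solova: +49.8%. Applied ad valorem rate: 16% + 49.8% = 65.8%.
Duty = $65,553.27 × 65.8% + 2,701 × $0.79 = $45,267.84.
Line 3 (47.76, Vinia, 304 m², $57,690.08):
Base rate for 47.76 is $1.41/m².
Origin Vinia qualifies under the Belon–Vinia agreement and 47.76 is covered: preferential rate Free applies instead.
The additional-duty order on 47.76 targets Solova, not Vinia; it does not apply.
Duty = $57,690.08 × 0% = $0.00.
Total = $2,485.39 + $45,267.84 + $0.00 = $47,753.23.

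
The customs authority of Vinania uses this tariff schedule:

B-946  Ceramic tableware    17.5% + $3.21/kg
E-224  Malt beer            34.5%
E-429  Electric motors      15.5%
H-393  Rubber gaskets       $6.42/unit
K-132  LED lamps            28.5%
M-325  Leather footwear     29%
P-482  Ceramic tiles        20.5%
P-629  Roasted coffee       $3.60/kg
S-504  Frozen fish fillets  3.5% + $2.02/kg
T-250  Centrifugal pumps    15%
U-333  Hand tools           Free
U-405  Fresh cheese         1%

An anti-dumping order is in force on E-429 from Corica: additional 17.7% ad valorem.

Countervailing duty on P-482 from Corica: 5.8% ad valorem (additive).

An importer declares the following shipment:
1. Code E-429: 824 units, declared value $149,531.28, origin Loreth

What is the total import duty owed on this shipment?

Line 1 (E-429, Loreth, 824 units, $149,531.28):
Base rate for E-429 is 15.5%.
The additional-duty order on E-429 targets Corica, not Loreth; it does not apply.
Duty = $149,531.28 × 15.5% = $23,177.35.

$23,177.35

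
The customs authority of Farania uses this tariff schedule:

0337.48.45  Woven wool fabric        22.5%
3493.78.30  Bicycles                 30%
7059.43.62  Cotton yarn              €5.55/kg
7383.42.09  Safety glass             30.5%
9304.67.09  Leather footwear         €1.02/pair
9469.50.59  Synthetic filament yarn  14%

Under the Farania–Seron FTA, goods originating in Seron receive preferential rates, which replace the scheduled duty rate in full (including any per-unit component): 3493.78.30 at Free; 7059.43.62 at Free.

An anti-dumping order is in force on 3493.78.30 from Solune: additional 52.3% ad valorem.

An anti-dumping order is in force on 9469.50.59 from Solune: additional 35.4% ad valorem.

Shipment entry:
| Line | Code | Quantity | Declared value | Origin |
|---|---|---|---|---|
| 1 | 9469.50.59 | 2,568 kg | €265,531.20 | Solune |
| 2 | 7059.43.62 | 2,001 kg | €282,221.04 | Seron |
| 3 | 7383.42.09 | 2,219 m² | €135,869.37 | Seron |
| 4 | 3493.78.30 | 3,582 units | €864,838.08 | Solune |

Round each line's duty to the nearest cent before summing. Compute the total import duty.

€884,374.31

Line 1 (9469.50.59, Solune, 2,568 kg, €265,531.20):
Base rate for 9469.50.59 is 14%.
Additional duty on 9469.50.59 from Solune: +35.4%. Applied ad valorem rate: 14% + 35.4% = 49.4%.
Duty = €265,531.20 × 49.4% = €131,172.41.
Line 2 (7059.43.62, Seron, 2,001 kg, €282,221.04):
Base rate for 7059.43.62 is €5.55/kg.
Origin Seron qualifies under the Farania–Seron agreement and 7059.43.62 is covered: preferential rate Free applies instead.
Duty = €282,221.04 × 0% = €0.00.
Line 3 (7383.42.09, Seron, 2,219 m², €135,869.37):
Base rate for 7383.42.09 is 30.5%.
Origin Seron is the FTA partner but 7383.42.09 is not on the preference list; base rate stands.
Duty = €135,869.37 × 30.5% = €41,440.16.
Line 4 (3493.78.30, Solune, 3,582 units, €864,838.08):
Base rate for 3493.78.30 is 30%.
3493.78.30 has an FTA preferential rate, but origin Solune is not Seron; base rate stands.
Additional duty on 3493.78.30 from Solune: +52.3%. Applied ad valorem rate: 30% + 52.3% = 82.3%.
Duty = €864,838.08 × 82.3% = €711,761.74.
Total = €131,172.41 + €0.00 + €41,440.16 + €711,761.74 = €884,374.31.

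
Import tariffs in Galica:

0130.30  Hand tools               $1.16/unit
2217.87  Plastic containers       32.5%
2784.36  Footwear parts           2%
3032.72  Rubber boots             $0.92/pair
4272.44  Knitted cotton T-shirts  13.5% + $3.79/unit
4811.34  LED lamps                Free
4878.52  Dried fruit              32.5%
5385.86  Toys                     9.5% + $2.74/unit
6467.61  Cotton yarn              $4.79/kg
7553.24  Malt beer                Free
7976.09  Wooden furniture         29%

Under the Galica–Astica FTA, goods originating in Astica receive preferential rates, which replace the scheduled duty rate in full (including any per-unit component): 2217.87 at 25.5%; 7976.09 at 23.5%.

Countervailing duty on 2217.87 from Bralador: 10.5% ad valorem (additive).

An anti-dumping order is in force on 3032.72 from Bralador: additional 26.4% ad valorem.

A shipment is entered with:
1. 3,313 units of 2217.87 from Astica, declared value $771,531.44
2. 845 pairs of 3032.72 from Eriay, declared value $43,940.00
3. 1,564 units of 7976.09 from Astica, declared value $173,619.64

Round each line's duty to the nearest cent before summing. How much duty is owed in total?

$238,318.54

Line 1 (2217.87, Astica, 3,313 units, $771,531.44):
Base rate for 2217.87 is 32.5%.
Origin Astica qualifies under the Galica–Astica agreement and 2217.87 is covered: preferential rate 25.5% applies instead.
The additional-duty order on 2217.87 targets Bralador, not Astica; it does not apply.
Duty = $771,531.44 × 25.5% = $196,740.52.
Line 2 (3032.72, Eriay, 845 pairs, $43,940.00):
Base rate for 3032.72 is $0.92/pair.
The additional-duty order on 3032.72 targets Bralador, not Eriay; it does not apply.
Duty = 845 × $0.92 = $777.40.
Line 3 (7976.09, Astica, 1,564 units, $173,619.64):
Base rate for 7976.09 is 29%.
Origin Astica qualifies under the Galica–Astica agreement and 7976.09 is covered: preferential rate 23.5% applies instead.
Duty = $173,619.64 × 23.5% = $40,800.62.
Total = $196,740.52 + $777.40 + $40,800.62 = $238,318.54.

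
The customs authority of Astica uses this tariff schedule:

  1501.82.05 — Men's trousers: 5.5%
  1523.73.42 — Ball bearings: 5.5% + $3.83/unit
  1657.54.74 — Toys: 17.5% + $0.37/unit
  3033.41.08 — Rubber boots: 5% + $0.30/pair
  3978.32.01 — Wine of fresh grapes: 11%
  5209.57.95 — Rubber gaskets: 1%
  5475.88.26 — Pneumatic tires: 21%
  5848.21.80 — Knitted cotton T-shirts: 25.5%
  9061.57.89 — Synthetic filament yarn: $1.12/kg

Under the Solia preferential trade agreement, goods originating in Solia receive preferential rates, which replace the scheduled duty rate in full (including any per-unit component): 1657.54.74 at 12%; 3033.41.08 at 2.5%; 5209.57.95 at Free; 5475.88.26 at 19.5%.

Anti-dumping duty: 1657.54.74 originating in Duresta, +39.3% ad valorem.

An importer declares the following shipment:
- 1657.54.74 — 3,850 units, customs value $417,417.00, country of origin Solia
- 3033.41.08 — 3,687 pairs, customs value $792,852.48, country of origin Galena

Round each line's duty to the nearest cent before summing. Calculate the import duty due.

$90,838.76

Line 1 (1657.54.74, Solia, 3,850 units, $417,417.00):
Base rate for 1657.54.74 is 17.5% + $0.37/unit.
Origin Solia qualifies under the Astica–Solia agreement and 1657.54.74 is covered: preferential rate 12% applies instead.
The additional-duty order on 1657.54.74 targets Duresta, not Solia; it does not apply.
Duty = $417,417.00 × 12% = $50,090.04.
Line 2 (3033.41.08, Galena, 3,687 pairs, $792,852.48):
Base rate for 3033.41.08 is 5% + $0.30/pair.
3033.41.08 has an FTA preferential rate, but origin Galena is not Solia; base rate stands.
Duty = $792,852.48 × 5% + 3,687 × $0.30 = $40,748.72.
Total = $50,090.04 + $40,748.72 = $90,838.76.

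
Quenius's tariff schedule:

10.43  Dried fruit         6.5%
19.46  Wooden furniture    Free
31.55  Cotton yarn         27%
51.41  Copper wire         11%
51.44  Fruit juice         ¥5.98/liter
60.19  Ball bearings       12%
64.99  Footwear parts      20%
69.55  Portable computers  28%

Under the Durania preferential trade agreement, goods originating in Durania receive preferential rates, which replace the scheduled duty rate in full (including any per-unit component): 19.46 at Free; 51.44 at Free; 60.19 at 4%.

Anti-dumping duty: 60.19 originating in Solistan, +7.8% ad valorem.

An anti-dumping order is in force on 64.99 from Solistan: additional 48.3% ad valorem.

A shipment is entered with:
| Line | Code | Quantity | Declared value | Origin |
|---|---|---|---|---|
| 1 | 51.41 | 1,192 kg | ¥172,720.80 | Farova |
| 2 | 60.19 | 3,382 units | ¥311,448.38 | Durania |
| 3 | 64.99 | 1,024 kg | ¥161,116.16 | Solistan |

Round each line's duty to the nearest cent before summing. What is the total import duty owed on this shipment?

Line 1 (51.41, Farova, 1,192 kg, ¥172,720.80):
Base rate for 51.41 is 11%.
Duty = ¥172,720.80 × 11% = ¥18,999.29.
Line 2 (60.19, Durania, 3,382 units, ¥311,448.38):
Base rate for 60.19 is 12%.
Origin Durania qualifies under the Quenius–Durania agreement and 60.19 is covered: preferential rate 4% applies instead.
The additional-duty order on 60.19 targets Solistan, not Durania; it does not apply.
Duty = ¥311,448.38 × 4% = ¥12,457.94.
Line 3 (64.99, Solistan, 1,024 kg, ¥161,116.16):
Base rate for 64.99 is 20%.
Additional duty on 64.99 from Solistan: +48.3%. Applied ad valorem rate: 20% + 48.3% = 68.3%.
Duty = ¥161,116.16 × 68.3% = ¥110,042.34.
Total = ¥18,999.29 + ¥12,457.94 + ¥110,042.34 = ¥141,499.57.

¥141,499.57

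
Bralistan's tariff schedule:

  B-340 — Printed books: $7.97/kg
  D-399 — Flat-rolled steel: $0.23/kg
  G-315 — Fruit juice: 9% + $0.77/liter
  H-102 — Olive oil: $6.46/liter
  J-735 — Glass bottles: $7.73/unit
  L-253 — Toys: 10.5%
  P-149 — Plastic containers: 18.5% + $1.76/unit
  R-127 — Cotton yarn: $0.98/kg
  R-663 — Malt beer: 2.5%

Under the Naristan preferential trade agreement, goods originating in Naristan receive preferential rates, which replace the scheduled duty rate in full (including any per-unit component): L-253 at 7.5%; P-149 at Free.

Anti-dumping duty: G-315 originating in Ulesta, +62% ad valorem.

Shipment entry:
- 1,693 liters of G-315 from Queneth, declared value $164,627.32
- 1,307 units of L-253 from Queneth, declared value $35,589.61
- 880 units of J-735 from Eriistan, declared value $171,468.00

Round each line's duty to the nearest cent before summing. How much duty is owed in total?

Line 1 (G-315, Queneth, 1,693 liters, $164,627.32):
Base rate for G-315 is 9% + $0.77/liter.
The additional-duty order on G-315 targets Ulesta, not Queneth; it does not apply.
Duty = $164,627.32 × 9% + 1,693 × $0.77 = $16,120.07.
Line 2 (L-253, Queneth, 1,307 units, $35,589.61):
Base rate for L-253 is 10.5%.
L-253 has an FTA preferential rate, but origin Queneth is not Naristan; base rate stands.
Duty = $35,589.61 × 10.5% = $3,736.91.
Line 3 (J-735, Eriistan, 880 units, $171,468.00):
Base rate for J-735 is $7.73/unit.
Duty = 880 × $7.73 = $6,802.40.
Total = $16,120.07 + $3,736.91 + $6,802.40 = $26,659.38.

$26,659.38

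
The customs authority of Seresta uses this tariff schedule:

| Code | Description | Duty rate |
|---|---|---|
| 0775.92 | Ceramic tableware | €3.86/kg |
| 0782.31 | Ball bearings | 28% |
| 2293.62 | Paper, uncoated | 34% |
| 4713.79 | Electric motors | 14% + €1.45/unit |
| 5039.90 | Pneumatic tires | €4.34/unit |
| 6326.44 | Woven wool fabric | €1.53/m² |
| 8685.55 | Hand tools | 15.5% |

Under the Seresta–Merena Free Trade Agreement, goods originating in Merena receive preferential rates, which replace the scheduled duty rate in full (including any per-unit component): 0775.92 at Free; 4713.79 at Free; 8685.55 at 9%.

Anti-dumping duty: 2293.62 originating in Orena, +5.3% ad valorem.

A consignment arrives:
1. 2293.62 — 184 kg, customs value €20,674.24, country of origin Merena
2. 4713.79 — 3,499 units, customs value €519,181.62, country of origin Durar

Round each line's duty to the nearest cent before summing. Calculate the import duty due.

Line 1 (2293.62, Merena, 184 kg, €20,674.24):
Base rate for 2293.62 is 34%.
Origin Merena is the FTA partner but 2293.62 is not on the preference list; base rate stands.
The additional-duty order on 2293.62 targets Orena, not Merena; it does not apply.
Duty = €20,674.24 × 34% = €7,029.24.
Line 2 (4713.79, Durar, 3,499 units, €519,181.62):
Base rate for 4713.79 is 14% + €1.45/unit.
4713.79 has an FTA preferential rate, but origin Durar is not Merena; base rate stands.
Duty = €519,181.62 × 14% + 3,499 × €1.45 = €77,758.98.
Total = €7,029.24 + €77,758.98 = €84,788.22.

€84,788.22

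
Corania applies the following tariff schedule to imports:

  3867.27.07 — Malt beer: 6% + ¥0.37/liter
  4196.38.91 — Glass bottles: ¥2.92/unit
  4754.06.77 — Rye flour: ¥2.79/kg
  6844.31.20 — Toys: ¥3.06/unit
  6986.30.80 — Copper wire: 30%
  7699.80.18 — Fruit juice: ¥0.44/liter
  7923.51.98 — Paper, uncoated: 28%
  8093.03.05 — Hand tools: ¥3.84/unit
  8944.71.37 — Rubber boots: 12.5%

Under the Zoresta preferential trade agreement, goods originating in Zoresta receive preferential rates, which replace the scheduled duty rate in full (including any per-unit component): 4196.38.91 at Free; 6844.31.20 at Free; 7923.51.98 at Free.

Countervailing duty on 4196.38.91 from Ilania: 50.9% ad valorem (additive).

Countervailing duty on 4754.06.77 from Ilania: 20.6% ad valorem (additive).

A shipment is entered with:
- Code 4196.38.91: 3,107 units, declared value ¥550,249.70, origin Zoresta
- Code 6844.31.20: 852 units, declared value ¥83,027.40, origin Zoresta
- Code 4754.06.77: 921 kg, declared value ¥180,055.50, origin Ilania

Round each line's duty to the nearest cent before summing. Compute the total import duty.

Line 1 (4196.38.91, Zoresta, 3,107 units, ¥550,249.70):
Base rate for 4196.38.91 is ¥2.92/unit.
Origin Zoresta qualifies under the Corania–Zoresta agreement and 4196.38.91 is covered: preferential rate Free applies instead.
The additional-duty order on 4196.38.91 targets Ilania, not Zoresta; it does not apply.
Duty = ¥550,249.70 × 0% = ¥0.00.
Line 2 (6844.31.20, Zoresta, 852 units, ¥83,027.40):
Base rate for 6844.31.20 is ¥3.06/unit.
Origin Zoresta qualifies under the Corania–Zoresta agreement and 6844.31.20 is covered: preferential rate Free applies instead.
Duty = ¥83,027.40 × 0% = ¥0.00.
Line 3 (4754.06.77, Ilania, 921 kg, ¥180,055.50):
Base rate for 4754.06.77 is ¥2.79/kg.
Additional duty on 4754.06.77 from Ilania: +20.6% ad valorem. Applied ad valorem rate = 20.6%.
Duty = ¥180,055.50 × 20.6% + 921 × ¥2.79 = ¥39,661.02.
Total = ¥0.00 + ¥0.00 + ¥39,661.02 = ¥39,661.02.

¥39,661.02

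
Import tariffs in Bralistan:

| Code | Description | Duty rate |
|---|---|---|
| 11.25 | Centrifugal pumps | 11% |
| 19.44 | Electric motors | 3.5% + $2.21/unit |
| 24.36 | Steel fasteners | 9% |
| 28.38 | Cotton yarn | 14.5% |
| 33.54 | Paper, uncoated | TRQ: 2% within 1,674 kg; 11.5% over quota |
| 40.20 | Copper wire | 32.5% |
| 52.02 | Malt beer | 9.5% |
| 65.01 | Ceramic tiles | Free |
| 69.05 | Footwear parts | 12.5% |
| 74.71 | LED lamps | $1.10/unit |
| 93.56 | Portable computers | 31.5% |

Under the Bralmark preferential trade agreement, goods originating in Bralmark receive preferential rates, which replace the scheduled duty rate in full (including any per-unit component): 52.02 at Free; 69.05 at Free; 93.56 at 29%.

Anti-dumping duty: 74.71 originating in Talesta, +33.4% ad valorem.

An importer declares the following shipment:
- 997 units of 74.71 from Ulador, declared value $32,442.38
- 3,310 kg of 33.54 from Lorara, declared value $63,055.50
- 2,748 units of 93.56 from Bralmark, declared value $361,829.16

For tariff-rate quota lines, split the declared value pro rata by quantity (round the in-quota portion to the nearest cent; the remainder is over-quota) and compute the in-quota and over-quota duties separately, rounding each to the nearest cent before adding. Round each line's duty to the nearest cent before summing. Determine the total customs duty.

$110,249.02

Line 1 (74.71, Ulador, 997 units, $32,442.38):
Base rate for 74.71 is $1.10/unit.
The additional-duty order on 74.71 targets Talesta, not Ulador; it does not apply.
Duty = 997 × $1.10 = $1,096.70.
Line 2 (33.54, Lorara, 3,310 kg, $63,055.50):
Code 33.54 is under a tariff-rate quota (threshold 1,674 kg). In-quota: 1,674 kg at 2%; over-quota: 1,636 kg at 11.5%.
Pro-rata value split: in-quota = $63,055.50 × 1,674/3,310 = $31,889.70; over-quota = $63,055.50 − $31,889.70 = $31,165.80.
In-quota duty = $31,889.70 × 2% = $637.79. Over-quota duty = $31,165.80 × 11.5% = $3,584.07.
Line duty = $637.79 + $3,584.07 = $4,221.86.
Line 3 (93.56, Bralmark, 2,748 units, $361,829.16):
Base rate for 93.56 is 31.5%.
Origin Bralmark qualifies under the Bralistan–Bralmark agreement and 93.56 is covered: preferential rate 29% applies instead.
Duty = $361,829.16 × 29% = $104,930.46.
Total = $1,096.70 + $4,221.86 + $104,930.46 = $110,249.02.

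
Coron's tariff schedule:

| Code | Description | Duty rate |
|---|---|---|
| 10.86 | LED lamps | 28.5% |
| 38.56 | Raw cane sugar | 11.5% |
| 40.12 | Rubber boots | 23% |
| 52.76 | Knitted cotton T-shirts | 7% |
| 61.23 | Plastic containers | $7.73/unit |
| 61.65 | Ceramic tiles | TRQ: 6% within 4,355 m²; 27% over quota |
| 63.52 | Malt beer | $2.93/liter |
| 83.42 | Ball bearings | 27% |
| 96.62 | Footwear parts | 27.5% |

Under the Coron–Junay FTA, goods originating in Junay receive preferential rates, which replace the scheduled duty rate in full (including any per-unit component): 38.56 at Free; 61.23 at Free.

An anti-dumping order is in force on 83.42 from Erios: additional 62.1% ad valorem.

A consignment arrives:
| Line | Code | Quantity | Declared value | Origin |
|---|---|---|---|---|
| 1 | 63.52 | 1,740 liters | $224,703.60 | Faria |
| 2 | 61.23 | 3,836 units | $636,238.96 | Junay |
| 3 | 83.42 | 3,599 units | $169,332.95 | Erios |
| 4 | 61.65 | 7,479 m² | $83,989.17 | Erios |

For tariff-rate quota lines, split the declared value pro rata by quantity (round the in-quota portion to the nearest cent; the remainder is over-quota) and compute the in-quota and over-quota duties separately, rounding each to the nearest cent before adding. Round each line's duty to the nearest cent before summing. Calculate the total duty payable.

$168,380.54

Line 1 (63.52, Faria, 1,740 liters, $224,703.60):
Base rate for 63.52 is $2.93/liter.
Duty = 1,740 × $2.93 = $5,098.20.
Line 2 (61.23, Junay, 3,836 units, $636,238.96):
Base rate for 61.23 is $7.73/unit.
Origin Junay qualifies under the Coron–Junay agreement and 61.23 is covered: preferential rate Free applies instead.
Duty = $636,238.96 × 0% = $0.00.
Line 3 (83.42, Erios, 3,599 units, $169,332.95):
Base rate for 83.42 is 27%.
Additional duty on 83.42 from Erios: +62.1%. Applied ad valorem rate: 27% + 62.1% = 89.1%.
Duty = $169,332.95 × 89.1% = $150,875.66.
Line 4 (61.65, Erios, 7,479 m², $83,989.17):
Code 61.65 is under a tariff-rate quota (threshold 4,355 m²). In-quota: 4,355 m² at 6%; over-quota: 3,124 m² at 27%.
Pro-rata value split: in-quota = $83,989.17 × 4,355/7,479 = $48,906.65; over-quota = $83,989.17 − $48,906.65 = $35,082.52.
In-quota duty = $48,906.65 × 6% = $2,934.40. Over-quota duty = $35,082.52 × 27% = $9,472.28.
Line duty = $2,934.40 + $9,472.28 = $12,406.68.
Total = $5,098.20 + $0.00 + $150,875.66 + $12,406.68 = $168,380.54.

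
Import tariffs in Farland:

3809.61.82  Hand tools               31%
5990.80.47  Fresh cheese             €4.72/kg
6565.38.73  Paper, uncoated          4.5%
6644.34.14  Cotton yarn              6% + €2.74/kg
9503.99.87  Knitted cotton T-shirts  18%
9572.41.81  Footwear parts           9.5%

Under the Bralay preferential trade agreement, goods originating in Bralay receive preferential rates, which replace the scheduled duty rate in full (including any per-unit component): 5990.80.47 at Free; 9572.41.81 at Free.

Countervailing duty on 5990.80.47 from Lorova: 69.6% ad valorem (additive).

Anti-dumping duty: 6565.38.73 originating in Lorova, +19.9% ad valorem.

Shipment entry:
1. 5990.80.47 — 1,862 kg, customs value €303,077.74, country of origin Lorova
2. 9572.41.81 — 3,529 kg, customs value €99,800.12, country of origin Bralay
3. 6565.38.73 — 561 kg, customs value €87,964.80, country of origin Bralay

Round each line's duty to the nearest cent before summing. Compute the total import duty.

€223,689.17

Line 1 (5990.80.47, Lorova, 1,862 kg, €303,077.74):
Base rate for 5990.80.47 is €4.72/kg.
5990.80.47 has an FTA preferential rate, but origin Lorova is not Bralay; base rate stands.
Additional duty on 5990.80.47 from Lorova: +69.6% ad valorem. Applied ad valorem rate = 69.6%.
Duty = €303,077.74 × 69.6% + 1,862 × €4.72 = €219,730.75.
Line 2 (9572.41.81, Bralay, 3,529 kg, €99,800.12):
Base rate for 9572.41.81 is 9.5%.
Origin Bralay qualifies under the Farland–Bralay agreement and 9572.41.81 is covered: preferential rate Free applies instead.
Duty = €99,800.12 × 0% = €0.00.
Line 3 (6565.38.73, Bralay, 561 kg, €87,964.80):
Base rate for 6565.38.73 is 4.5%.
Origin Bralay is the FTA partner but 6565.38.73 is not on the preference list; base rate stands.
The additional-duty order on 6565.38.73 targets Lorova, not Bralay; it does not apply.
Duty = €87,964.80 × 4.5% = €3,958.42.
Total = €219,730.75 + €0.00 + €3,958.42 = €223,689.17.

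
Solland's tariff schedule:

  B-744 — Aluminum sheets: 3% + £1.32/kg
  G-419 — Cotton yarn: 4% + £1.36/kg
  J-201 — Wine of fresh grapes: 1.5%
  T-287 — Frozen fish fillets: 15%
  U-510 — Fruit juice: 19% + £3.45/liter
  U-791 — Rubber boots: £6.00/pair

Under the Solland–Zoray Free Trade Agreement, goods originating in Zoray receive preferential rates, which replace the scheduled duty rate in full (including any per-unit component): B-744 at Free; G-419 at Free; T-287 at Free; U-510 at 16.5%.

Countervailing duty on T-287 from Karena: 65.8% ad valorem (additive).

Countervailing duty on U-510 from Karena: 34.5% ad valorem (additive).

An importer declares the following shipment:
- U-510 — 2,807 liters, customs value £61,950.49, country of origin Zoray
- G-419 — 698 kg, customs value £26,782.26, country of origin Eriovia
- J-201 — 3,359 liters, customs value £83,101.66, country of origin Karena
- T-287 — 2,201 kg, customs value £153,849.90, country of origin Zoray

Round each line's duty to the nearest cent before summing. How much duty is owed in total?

Line 1 (U-510, Zoray, 2,807 liters, £61,950.49):
Base rate for U-510 is 19% + £3.45/liter.
Origin Zoray qualifies under the Solland–Zoray agreement and U-510 is covered: preferential rate 16.5% applies instead.
The additional-duty order on U-510 targets Karena, not Zoray; it does not apply.
Duty = £61,950.49 × 16.5% = £10,221.83.
Line 2 (G-419, Eriovia, 698 kg, £26,782.26):
Base rate for G-419 is 4% + £1.36/kg.
G-419 has an FTA preferential rate, but origin Eriovia is not Zoray; base rate stands.
Duty = £26,782.26 × 4% + 698 × £1.36 = £2,020.57.
Line 3 (J-201, Karena, 3,359 liters, £83,101.66):
Base rate for J-201 is 1.5%.
Duty = £83,101.66 × 1.5% = £1,246.52.
Line 4 (T-287, Zoray, 2,201 kg, £153,849.90):
Base rate for T-287 is 15%.
Origin Zoray qualifies under the Solland–Zoray agreement and T-287 is covered: preferential rate Free applies instead.
The additional-duty order on T-287 targets Karena, not Zoray; it does not apply.
Duty = £153,849.90 × 0% = £0.00.
Total = £10,221.83 + £2,020.57 + £1,246.52 + £0.00 = £13,488.92.

£13,488.92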